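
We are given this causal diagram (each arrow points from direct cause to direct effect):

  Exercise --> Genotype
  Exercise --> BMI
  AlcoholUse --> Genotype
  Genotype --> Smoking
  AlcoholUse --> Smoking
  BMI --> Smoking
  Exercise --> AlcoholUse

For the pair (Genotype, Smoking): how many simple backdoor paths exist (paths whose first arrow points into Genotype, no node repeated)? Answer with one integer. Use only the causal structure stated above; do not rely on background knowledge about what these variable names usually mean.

4

A backdoor path from Genotype to Smoking is any simple undirected path whose first edge points into Genotype (i.e. leaves Genotype via a parent).
Parents of Genotype: {AlcoholUse, Exercise}.
Enumerating:
  P1: Genotype <- Exercise -> AlcoholUse -> Smoking
  P2: Genotype <- Exercise -> BMI -> Smoking
  P3: Genotype <- AlcoholUse <- Exercise -> BMI -> Smoking
  P4: Genotype <- AlcoholUse -> Smoking
That exhausts the simple backdoor paths. Count: 4.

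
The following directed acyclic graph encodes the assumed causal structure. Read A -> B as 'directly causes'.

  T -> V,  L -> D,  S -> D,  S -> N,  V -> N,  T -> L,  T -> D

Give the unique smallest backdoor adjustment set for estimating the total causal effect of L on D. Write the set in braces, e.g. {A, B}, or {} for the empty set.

{T}

Variables eligible for adjustment (non-descendants of L, excluding L and D): {N, S, T, V}.
Backdoor paths from L to D:
  P1: L <- T -> V -> N <- S -> D
  P2: L <- T -> D
The empty set is not sufficient: P2 (L <- T -> D) has no collider blocking it and no conditioned non-collider, so it is open.
Try {T}:
  P1: blocked at fork node T ∈ conditioning set.
  P2: blocked at fork node T ∈ conditioning set.
{T} contains no descendant of L and blocks every backdoor path.
No other singleton works — e.g. {V} leaves P2 open — so {T} is the unique smallest valid adjustment set.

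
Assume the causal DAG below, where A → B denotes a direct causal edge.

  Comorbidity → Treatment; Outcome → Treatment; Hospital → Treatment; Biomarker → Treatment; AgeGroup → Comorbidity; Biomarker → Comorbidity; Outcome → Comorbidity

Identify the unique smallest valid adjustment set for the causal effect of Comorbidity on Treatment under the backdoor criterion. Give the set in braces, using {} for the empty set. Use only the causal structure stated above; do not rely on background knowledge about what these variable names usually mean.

Variables eligible for adjustment (non-descendants of Comorbidity, excluding Comorbidity and Treatment): {AgeGroup, Biomarker, Hospital, Outcome}.
Backdoor paths from Comorbidity to Treatment:
  P1: Comorbidity <- Outcome -> Treatment
  P2: Comorbidity <- Biomarker -> Treatment
The empty set is not sufficient: P1 (Comorbidity <- Outcome -> Treatment) has no collider blocking it and no conditioned non-collider, so it is open.
Try {Biomarker, Outcome}:
  P1: blocked at fork node Outcome ∈ conditioning set.
  P2: blocked at fork node Biomarker ∈ conditioning set.
{Biomarker, Outcome} contains no descendant of Comorbidity and blocks every backdoor path.
Every element of {Biomarker, Outcome} is needed (dropping Biomarker leaves P2 open; dropping Outcome leaves P1 open), so no proper subset is valid.
Among all size-2 subsets of the eligible variables, only {Biomarker, Outcome} blocks every backdoor path, so it is the unique smallest valid adjustment set.

{Biomarker, Outcome}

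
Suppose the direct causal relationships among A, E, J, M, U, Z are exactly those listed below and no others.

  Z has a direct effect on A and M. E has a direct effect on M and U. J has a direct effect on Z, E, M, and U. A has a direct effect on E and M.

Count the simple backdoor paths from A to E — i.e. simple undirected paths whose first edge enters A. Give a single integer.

6

A backdoor path from A to E is any simple undirected path whose first edge points into A (i.e. leaves A via a parent).
Parents of A: {Z}.
Enumerating:
  P1: A <- Z <- J -> E
  P2: A <- Z <- J -> M <- E
  P3: A <- Z <- J -> U <- E
  P4: A <- Z -> M <- J -> E
  P5: A <- Z -> M <- J -> U <- E
  P6: A <- Z -> M <- E
That exhausts the simple backdoor paths. Count: 6.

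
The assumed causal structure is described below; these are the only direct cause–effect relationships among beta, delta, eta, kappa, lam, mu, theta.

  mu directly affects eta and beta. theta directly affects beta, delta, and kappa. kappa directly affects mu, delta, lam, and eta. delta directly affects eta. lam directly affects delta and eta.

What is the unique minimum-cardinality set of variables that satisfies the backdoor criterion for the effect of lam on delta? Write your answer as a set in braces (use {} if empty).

{kappa}

Variables eligible for adjustment (non-descendants of lam, excluding lam and delta): {beta, kappa, mu, theta}.
Backdoor paths from lam to delta:
  P1: lam <- kappa <- theta -> delta
  P2: lam <- kappa <- theta -> beta <- mu -> eta <- delta
  P3: lam <- kappa -> mu -> eta <- delta
  P4: lam <- kappa -> mu -> beta <- theta -> delta
  P5: lam <- kappa -> delta
  P6: lam <- kappa -> eta <- mu -> beta <- theta -> delta
  P7: lam <- kappa -> eta <- delta
The empty set is not sufficient: P1 (lam <- kappa <- theta -> delta) has no collider blocking it and no conditioned non-collider, so it is open.
Try {kappa}:
  P1: blocked at chain node kappa ∈ conditioning set.
  P2: blocked at chain node kappa ∈ conditioning set.
  P3: blocked at fork node kappa ∈ conditioning set.
  P4: blocked at fork node kappa ∈ conditioning set.
  P5: blocked at fork node kappa ∈ conditioning set.
  P6: blocked at fork node kappa ∈ conditioning set.
  P7: blocked at fork node kappa ∈ conditioning set.
{kappa} contains no descendant of lam and blocks every backdoor path.
No other singleton works — e.g. {theta} leaves P5 open — so {kappa} is the unique smallest valid adjustment set.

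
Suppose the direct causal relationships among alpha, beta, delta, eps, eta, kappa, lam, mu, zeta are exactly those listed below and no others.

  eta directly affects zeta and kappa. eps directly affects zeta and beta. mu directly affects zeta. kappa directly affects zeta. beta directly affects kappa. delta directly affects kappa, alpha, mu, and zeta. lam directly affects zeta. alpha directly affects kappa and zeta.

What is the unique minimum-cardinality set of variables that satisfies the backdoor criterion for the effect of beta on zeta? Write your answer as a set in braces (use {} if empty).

Variables eligible for adjustment (non-descendants of beta, excluding beta and zeta): {alpha, delta, eps, eta, lam, mu}.
Backdoor paths from beta to zeta:
  P1: beta <- eps -> zeta
The empty set is not sufficient: P1 (beta <- eps -> zeta) has no collider blocking it and no conditioned non-collider, so it is open.
Try {eps}:
  P1: blocked at fork node eps ∈ conditioning set.
{eps} contains no descendant of beta and blocks every backdoor path.
No other singleton works — e.g. {delta} leaves P1 open — so {eps} is the unique smallest valid adjustment set.

{eps}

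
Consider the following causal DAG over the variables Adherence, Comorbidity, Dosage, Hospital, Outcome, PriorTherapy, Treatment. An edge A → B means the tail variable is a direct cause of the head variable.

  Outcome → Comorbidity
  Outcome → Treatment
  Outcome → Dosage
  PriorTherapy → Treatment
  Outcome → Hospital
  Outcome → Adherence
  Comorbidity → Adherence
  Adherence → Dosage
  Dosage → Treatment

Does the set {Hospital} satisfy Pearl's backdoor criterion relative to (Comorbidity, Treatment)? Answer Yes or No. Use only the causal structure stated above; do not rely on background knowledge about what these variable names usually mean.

Backdoor paths from Comorbidity to Treatment (paths whose first edge points into Comorbidity):
  P1: Comorbidity <- Outcome -> Adherence -> Dosage -> Treatment
  P2: Comorbidity <- Outcome -> Dosage -> Treatment
  P3: Comorbidity <- Outcome -> Treatment
Condition 1 (no descendant of Comorbidity in the set): holds — descendants of Comorbidity are {Adherence, Dosage, Treatment}; none are in {Hospital}.
Condition 2 (every backdoor path blocked by {Hospital}):
  P1: open — no interior node is in the conditioning set.
  P2: open — no interior node is in the conditioning set.
  P3: open — no interior node is in the conditioning set.
{Hospital} does not satisfy the backdoor criterion.

No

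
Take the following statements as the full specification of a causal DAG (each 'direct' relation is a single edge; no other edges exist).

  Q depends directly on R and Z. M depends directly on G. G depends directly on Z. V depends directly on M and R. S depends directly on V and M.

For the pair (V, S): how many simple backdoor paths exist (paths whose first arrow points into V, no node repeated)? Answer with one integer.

2

A backdoor path from V to S is any simple undirected path whose first edge points into V (i.e. leaves V via a parent).
Parents of V: {M, R}.
Enumerating:
  P1: V <- R -> Q <- Z -> G -> M -> S
  P2: V <- M -> S
That exhausts the simple backdoor paths. Count: 2.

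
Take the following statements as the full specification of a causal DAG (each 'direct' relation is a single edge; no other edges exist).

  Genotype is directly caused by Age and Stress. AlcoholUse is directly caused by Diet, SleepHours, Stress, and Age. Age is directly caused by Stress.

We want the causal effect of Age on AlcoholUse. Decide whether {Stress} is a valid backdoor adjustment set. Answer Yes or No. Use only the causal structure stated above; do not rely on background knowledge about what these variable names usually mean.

Yes

Backdoor paths from Age to AlcoholUse (paths whose first edge points into Age):
  P1: Age <- Stress -> AlcoholUse
Condition 1 (no descendant of Age in the set): holds — descendants of Age are {AlcoholUse, Genotype}; none are in {Stress}.
Condition 2 (every backdoor path blocked by {Stress}):
  P1: blocked at fork node Stress ∈ conditioning set.
{Stress} satisfies the backdoor criterion.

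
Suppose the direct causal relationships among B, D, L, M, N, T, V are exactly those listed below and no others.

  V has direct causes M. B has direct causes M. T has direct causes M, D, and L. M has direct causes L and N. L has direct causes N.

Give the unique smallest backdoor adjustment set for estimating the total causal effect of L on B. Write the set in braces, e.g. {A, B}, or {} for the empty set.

Variables eligible for adjustment (non-descendants of L, excluding L and B): {D, N}.
Backdoor paths from L to B:
  P1: L <- N -> M -> B
The empty set is not sufficient: P1 (L <- N -> M -> B) has no collider blocking it and no conditioned non-collider, so it is open.
Try {N}:
  P1: blocked at fork node N ∈ conditioning set.
{N} contains no descendant of L and blocks every backdoor path.
No other singleton works — e.g. {D} leaves P1 open — so {N} is the unique smallest valid adjustment set.

{N}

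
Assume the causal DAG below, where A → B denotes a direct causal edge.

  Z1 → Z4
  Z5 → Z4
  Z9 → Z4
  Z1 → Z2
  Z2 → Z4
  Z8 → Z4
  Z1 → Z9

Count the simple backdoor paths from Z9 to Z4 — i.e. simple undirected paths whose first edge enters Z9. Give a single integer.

2

A backdoor path from Z9 to Z4 is any simple undirected path whose first edge points into Z9 (i.e. leaves Z9 via a parent).
Parents of Z9: {Z1}.
Enumerating:
  P1: Z9 <- Z1 -> Z2 -> Z4
  P2: Z9 <- Z1 -> Z4
That exhausts the simple backdoor paths. Count: 2.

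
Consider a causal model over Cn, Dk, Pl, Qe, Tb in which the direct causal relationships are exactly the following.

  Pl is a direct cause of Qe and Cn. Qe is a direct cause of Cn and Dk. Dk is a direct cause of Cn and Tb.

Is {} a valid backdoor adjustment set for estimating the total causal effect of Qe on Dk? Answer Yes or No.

Yes

Backdoor paths from Qe to Dk (paths whose first edge points into Qe):
  P1: Qe <- Pl -> Cn <- Dk
Condition 1 (no descendant of Qe in the set): holds — descendants of Qe are {Cn, Dk, Tb}; none are in {}.
Condition 2 (every backdoor path blocked by {}):
  P1: blocked at collider Cn (neither it nor any descendant is in the conditioning set).
{} satisfies the backdoor criterion.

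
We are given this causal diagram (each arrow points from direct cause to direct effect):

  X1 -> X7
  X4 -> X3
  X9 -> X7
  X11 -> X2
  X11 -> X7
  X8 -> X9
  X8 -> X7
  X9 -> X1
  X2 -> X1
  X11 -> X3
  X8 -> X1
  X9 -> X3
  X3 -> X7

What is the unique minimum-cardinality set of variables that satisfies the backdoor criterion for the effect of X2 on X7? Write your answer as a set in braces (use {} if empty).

Variables eligible for adjustment (non-descendants of X2, excluding X2 and X7): {X11, X3, X4, X8, X9}.
Backdoor paths from X2 to X7:
  P1: X2 <- X11 -> X3 <- X9 <- X8 -> X1 -> X7
  P2: X2 <- X11 -> X3 <- X9 <- X8 -> X7
  P3: X2 <- X11 -> X3 <- X9 -> X1 <- X8 -> X7
  P4: X2 <- X11 -> X3 <- X9 -> X1 -> X7
  P5: X2 <- X11 -> X3 <- X9 -> X7
  P6: X2 <- X11 -> X3 -> X7
  P7: X2 <- X11 -> X7
The empty set is not sufficient: P6 (X2 <- X11 -> X3 -> X7) has no collider blocking it and no conditioned non-collider, so it is open.
Try {X11}:
  P1: blocked at fork node X11 ∈ conditioning set.
  P2: blocked at fork node X11 ∈ conditioning set.
  P3: blocked at fork node X11 ∈ conditioning set.
  P4: blocked at fork node X11 ∈ conditioning set.
  P5: blocked at fork node X11 ∈ conditioning set.
  P6: blocked at fork node X11 ∈ conditioning set.
  P7: blocked at fork node X11 ∈ conditioning set.
{X11} contains no descendant of X2 and blocks every backdoor path.
No other singleton works — e.g. {X8} leaves P6 open — so {X11} is the unique smallest valid adjustment set.

{X11}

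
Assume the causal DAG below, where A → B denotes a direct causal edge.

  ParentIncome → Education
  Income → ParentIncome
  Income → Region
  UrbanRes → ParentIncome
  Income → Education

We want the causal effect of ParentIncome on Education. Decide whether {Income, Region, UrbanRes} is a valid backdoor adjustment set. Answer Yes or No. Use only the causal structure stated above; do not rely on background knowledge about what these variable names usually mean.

Yes

Backdoor paths from ParentIncome to Education (paths whose first edge points into ParentIncome):
  P1: ParentIncome <- Income -> Education
Condition 1 (no descendant of ParentIncome in the set): holds — descendants of ParentIncome are {Education}; none are in {Income, Region, UrbanRes}.
Condition 2 (every backdoor path blocked by {Income, Region, UrbanRes}):
  P1: blocked at fork node Income ∈ conditioning set.
{Income, Region, UrbanRes} satisfies the backdoor criterion.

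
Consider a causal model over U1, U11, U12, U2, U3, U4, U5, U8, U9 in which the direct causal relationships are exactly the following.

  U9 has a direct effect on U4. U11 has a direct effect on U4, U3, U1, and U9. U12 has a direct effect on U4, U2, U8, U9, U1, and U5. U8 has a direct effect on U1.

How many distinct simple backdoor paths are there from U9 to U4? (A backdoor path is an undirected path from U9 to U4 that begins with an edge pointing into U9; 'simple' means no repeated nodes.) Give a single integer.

A backdoor path from U9 to U4 is any simple undirected path whose first edge points into U9 (i.e. leaves U9 via a parent).
Parents of U9: {U11, U12}.
Enumerating:
  P1: U9 <- U12 -> U8 -> U1 <- U11 -> U4
  P2: U9 <- U12 -> U1 <- U11 -> U4
  P3: U9 <- U12 -> U4
  P4: U9 <- U11 -> U1 <- U12 -> U4
  P5: U9 <- U11 -> U1 <- U8 <- U12 -> U4
  P6: U9 <- U11 -> U4
That exhausts the simple backdoor paths. Count: 6.

6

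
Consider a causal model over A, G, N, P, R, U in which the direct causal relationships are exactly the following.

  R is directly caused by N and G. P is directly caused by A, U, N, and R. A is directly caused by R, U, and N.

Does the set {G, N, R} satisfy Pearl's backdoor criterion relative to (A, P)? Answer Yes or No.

No

Backdoor paths from A to P (paths whose first edge points into A):
  P1: A <- U -> P
  P2: A <- N -> R -> P
  P3: A <- N -> P
  P4: A <- R <- N -> P
  P5: A <- R -> P
Condition 1 (no descendant of A in the set): holds — descendants of A are {P}; none are in {G, N, R}.
Condition 2 (every backdoor path blocked by {G, N, R}):
  P1: open — no interior node is in the conditioning set.
  P2: blocked at fork node N ∈ conditioning set.
  P3: blocked at fork node N ∈ conditioning set.
  P4: blocked at chain node R ∈ conditioning set.
  P5: blocked at fork node R ∈ conditioning set.
{G, N, R} does not satisfy the backdoor criterion.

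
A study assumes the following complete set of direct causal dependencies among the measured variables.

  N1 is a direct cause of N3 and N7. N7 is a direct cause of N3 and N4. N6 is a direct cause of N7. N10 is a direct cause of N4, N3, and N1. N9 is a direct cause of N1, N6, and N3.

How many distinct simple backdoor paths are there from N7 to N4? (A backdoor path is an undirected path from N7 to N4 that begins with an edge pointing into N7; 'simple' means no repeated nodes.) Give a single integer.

7

A backdoor path from N7 to N4 is any simple undirected path whose first edge points into N7 (i.e. leaves N7 via a parent).
Parents of N7: {N1, N6}.
Enumerating:
  P1: N7 <- N1 <- N10 -> N4
  P2: N7 <- N1 <- N9 -> N3 <- N10 -> N4
  P3: N7 <- N1 -> N3 <- N10 -> N4
  P4: N7 <- N6 <- N9 -> N1 <- N10 -> N4
  P5: N7 <- N6 <- N9 -> N1 -> N3 <- N10 -> N4
  P6: N7 <- N6 <- N9 -> N3 <- N10 -> N4
  P7: N7 <- N6 <- N9 -> N3 <- N1 <- N10 -> N4
That exhausts the simple backdoor paths. Count: 7.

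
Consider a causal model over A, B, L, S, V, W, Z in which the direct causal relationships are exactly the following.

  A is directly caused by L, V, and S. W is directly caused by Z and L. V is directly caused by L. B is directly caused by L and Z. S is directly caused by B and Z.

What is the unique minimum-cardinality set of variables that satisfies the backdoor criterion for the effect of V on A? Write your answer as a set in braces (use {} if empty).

Variables eligible for adjustment (non-descendants of V, excluding V and A): {B, L, S, W, Z}.
Backdoor paths from V to A:
  P1: V <- L -> W <- Z -> B -> S -> A
  P2: V <- L -> W <- Z -> S -> A
  P3: V <- L -> B <- Z -> S -> A
  P4: V <- L -> B -> S -> A
  P5: V <- L -> A
The empty set is not sufficient: P4 (V <- L -> B -> S -> A) has no collider blocking it and no conditioned non-collider, so it is open.
Try {L}:
  P1: blocked at fork node L ∈ conditioning set.
  P2: blocked at fork node L ∈ conditioning set.
  P3: blocked at fork node L ∈ conditioning set.
  P4: blocked at fork node L ∈ conditioning set.
  P5: blocked at fork node L ∈ conditioning set.
{L} contains no descendant of V and blocks every backdoor path.
No other singleton works — e.g. {Z} leaves P4 open — so {L} is the unique smallest valid adjustment set.

{L}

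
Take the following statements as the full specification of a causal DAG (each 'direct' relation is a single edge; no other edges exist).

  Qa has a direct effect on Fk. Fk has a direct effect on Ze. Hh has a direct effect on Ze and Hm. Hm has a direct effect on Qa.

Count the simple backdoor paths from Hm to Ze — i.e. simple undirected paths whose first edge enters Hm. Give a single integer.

A backdoor path from Hm to Ze is any simple undirected path whose first edge points into Hm (i.e. leaves Hm via a parent).
Parents of Hm: {Hh}.
Enumerating:
  P1: Hm <- Hh -> Ze
That exhausts the simple backdoor paths. Count: 1.

1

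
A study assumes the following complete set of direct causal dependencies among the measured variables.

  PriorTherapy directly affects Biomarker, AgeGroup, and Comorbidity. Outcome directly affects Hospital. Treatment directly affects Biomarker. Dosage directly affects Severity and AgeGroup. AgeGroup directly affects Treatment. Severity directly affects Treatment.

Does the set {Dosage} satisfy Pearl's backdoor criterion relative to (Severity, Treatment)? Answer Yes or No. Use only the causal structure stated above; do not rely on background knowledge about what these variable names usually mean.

Yes

Backdoor paths from Severity to Treatment (paths whose first edge points into Severity):
  P1: Severity <- Dosage -> AgeGroup <- PriorTherapy -> Biomarker <- Treatment
  P2: Severity <- Dosage -> AgeGroup -> Treatment
Condition 1 (no descendant of Severity in the set): holds — descendants of Severity are {Biomarker, Treatment}; none are in {Dosage}.
Condition 2 (every backdoor path blocked by {Dosage}):
  P1: blocked at fork node Dosage ∈ conditioning set.
  P2: blocked at fork node Dosage ∈ conditioning set.
{Dosage} satisfies the backdoor criterion.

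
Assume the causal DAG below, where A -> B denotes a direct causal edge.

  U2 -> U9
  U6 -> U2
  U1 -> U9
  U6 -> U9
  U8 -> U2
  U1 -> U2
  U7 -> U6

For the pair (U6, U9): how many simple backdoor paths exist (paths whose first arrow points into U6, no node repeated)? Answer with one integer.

A backdoor path from U6 to U9 is any simple undirected path whose first edge points into U6 (i.e. leaves U6 via a parent).
Parents of U6: {U7}.
No simple path from any parent of U6 reaches U9 without revisiting U6, so there are no backdoor paths.

0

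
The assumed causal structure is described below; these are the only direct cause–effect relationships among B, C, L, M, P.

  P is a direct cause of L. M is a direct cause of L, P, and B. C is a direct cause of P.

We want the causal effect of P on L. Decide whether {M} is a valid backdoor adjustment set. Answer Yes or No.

Yes

Backdoor paths from P to L (paths whose first edge points into P):
  P1: P <- M -> L
Condition 1 (no descendant of P in the set): holds — descendants of P are {L}; none are in {M}.
Condition 2 (every backdoor path blocked by {M}):
  P1: blocked at fork node M ∈ conditioning set.
{M} satisfies the backdoor criterion.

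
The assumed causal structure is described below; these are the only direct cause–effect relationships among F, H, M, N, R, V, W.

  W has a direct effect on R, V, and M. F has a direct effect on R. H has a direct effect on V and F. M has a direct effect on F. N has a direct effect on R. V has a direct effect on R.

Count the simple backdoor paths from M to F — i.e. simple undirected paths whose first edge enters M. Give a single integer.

A backdoor path from M to F is any simple undirected path whose first edge points into M (i.e. leaves M via a parent).
Parents of M: {W}.
Enumerating:
  P1: M <- W -> V <- H -> F
  P2: M <- W -> V -> R <- F
  P3: M <- W -> R <- V <- H -> F
  P4: M <- W -> R <- F
That exhausts the simple backdoor paths. Count: 4.

4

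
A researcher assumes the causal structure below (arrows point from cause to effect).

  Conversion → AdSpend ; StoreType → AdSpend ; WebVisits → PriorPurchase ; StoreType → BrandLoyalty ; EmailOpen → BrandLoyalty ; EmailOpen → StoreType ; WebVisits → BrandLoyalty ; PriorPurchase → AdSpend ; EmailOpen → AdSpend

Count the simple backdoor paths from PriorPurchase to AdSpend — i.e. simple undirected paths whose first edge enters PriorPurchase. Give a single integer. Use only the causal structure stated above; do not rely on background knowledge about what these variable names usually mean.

4

A backdoor path from PriorPurchase to AdSpend is any simple undirected path whose first edge points into PriorPurchase (i.e. leaves PriorPurchase via a parent).
Parents of PriorPurchase: {WebVisits}.
Enumerating:
  P1: PriorPurchase <- WebVisits -> BrandLoyalty <- EmailOpen -> StoreType -> AdSpend
  P2: PriorPurchase <- WebVisits -> BrandLoyalty <- EmailOpen -> AdSpend
  P3: PriorPurchase <- WebVisits -> BrandLoyalty <- StoreType <- EmailOpen -> AdSpend
  P4: PriorPurchase <- WebVisits -> BrandLoyalty <- StoreType -> AdSpend
That exhausts the simple backdoor paths. Count: 4.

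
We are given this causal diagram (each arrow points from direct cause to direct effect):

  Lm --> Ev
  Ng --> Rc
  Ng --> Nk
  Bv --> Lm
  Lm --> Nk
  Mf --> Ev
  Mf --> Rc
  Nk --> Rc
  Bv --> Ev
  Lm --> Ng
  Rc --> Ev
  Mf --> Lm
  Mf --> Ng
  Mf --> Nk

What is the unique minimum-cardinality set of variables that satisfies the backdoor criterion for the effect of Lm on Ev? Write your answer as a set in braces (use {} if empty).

{Bv, Mf}

Variables eligible for adjustment (non-descendants of Lm, excluding Lm and Ev): {Bv, Mf}.
Backdoor paths from Lm to Ev:
  P1: Lm <- Mf -> Ng -> Nk -> Rc -> Ev
  P2: Lm <- Mf -> Ng -> Rc -> Ev
  P3: Lm <- Mf -> Nk <- Ng -> Rc -> Ev
  P4: Lm <- Mf -> Nk -> Rc -> Ev
  P5: Lm <- Mf -> Rc -> Ev
  P6: Lm <- Mf -> Ev
  P7: Lm <- Bv -> Ev
The empty set is not sufficient: P1 (Lm <- Mf -> Ng -> Nk -> Rc -> Ev) has no collider blocking it and no conditioned non-collider, so it is open.
Try {Bv, Mf}:
  P1: blocked at fork node Mf ∈ conditioning set.
  P2: blocked at fork node Mf ∈ conditioning set.
  P3: blocked at fork node Mf ∈ conditioning set.
  P4: blocked at fork node Mf ∈ conditioning set.
  P5: blocked at fork node Mf ∈ conditioning set.
  P6: blocked at fork node Mf ∈ conditioning set.
  P7: blocked at fork node Bv ∈ conditioning set.
{Bv, Mf} contains no descendant of Lm and blocks every backdoor path.
Every element of {Bv, Mf} is needed (dropping Bv leaves P7 open; dropping Mf leaves P1 open), so no proper subset is valid.
Among all size-2 subsets of the eligible variables, only {Bv, Mf} blocks every backdoor path, so it is the unique smallest valid adjustment set.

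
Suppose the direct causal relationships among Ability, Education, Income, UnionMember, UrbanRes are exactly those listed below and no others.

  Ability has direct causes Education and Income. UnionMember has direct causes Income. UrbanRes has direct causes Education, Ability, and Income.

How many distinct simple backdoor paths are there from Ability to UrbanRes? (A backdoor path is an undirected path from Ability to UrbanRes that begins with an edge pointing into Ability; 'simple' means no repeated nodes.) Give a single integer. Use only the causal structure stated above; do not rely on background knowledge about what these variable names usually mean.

2

A backdoor path from Ability to UrbanRes is any simple undirected path whose first edge points into Ability (i.e. leaves Ability via a parent).
Parents of Ability: {Education, Income}.
Enumerating:
  P1: Ability <- Education -> UrbanRes
  P2: Ability <- Income -> UrbanRes
That exhausts the simple backdoor paths. Count: 2.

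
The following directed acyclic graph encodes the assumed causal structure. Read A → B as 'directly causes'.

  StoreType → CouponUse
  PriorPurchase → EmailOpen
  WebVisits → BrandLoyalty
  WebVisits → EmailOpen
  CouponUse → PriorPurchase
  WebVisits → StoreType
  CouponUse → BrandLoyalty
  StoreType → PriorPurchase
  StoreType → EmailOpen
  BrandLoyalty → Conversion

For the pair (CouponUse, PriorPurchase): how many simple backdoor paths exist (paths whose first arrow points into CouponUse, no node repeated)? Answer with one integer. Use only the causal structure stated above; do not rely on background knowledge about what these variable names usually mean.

A backdoor path from CouponUse to PriorPurchase is any simple undirected path whose first edge points into CouponUse (i.e. leaves CouponUse via a parent).
Parents of CouponUse: {StoreType}.
Enumerating:
  P1: CouponUse <- StoreType <- WebVisits -> EmailOpen <- PriorPurchase
  P2: CouponUse <- StoreType -> PriorPurchase
  P3: CouponUse <- StoreType -> EmailOpen <- PriorPurchase
That exhausts the simple backdoor paths. Count: 3.

3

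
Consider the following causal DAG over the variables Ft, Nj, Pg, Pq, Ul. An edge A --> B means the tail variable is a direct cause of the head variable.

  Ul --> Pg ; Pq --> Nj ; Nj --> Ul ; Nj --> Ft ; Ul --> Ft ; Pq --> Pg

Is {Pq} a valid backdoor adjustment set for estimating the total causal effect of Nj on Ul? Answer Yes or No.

Yes

Backdoor paths from Nj to Ul (paths whose first edge points into Nj):
  P1: Nj <- Pq -> Pg <- Ul
Condition 1 (no descendant of Nj in the set): holds — descendants of Nj are {Ft, Pg, Ul}; none are in {Pq}.
Condition 2 (every backdoor path blocked by {Pq}):
  P1: blocked at fork node Pq ∈ conditioning set.
{Pq} satisfies the backdoor criterion.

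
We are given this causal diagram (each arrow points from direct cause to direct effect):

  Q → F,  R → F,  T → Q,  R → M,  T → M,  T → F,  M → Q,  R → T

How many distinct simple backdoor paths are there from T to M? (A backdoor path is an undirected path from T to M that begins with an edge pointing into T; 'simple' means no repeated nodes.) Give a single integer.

A backdoor path from T to M is any simple undirected path whose first edge points into T (i.e. leaves T via a parent).
Parents of T: {R}.
Enumerating:
  P1: T <- R -> M
  P2: T <- R -> F <- Q <- M
That exhausts the simple backdoor paths. Count: 2.

2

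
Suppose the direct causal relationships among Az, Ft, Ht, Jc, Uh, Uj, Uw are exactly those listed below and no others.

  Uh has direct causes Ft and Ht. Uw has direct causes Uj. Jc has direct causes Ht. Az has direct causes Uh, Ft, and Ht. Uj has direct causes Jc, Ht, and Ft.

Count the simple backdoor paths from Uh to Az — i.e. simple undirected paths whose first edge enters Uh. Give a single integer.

6

A backdoor path from Uh to Az is any simple undirected path whose first edge points into Uh (i.e. leaves Uh via a parent).
Parents of Uh: {Ft, Ht}.
Enumerating:
  P1: Uh <- Ft -> Az
  P2: Uh <- Ft -> Uj <- Ht -> Az
  P3: Uh <- Ft -> Uj <- Jc <- Ht -> Az
  P4: Uh <- Ht -> Jc -> Uj <- Ft -> Az
  P5: Uh <- Ht -> Az
  P6: Uh <- Ht -> Uj <- Ft -> Az
That exhausts the simple backdoor paths. Count: 6.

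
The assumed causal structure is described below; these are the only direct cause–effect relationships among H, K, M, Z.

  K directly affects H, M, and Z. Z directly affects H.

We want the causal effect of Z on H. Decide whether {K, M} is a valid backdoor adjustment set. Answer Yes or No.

Backdoor paths from Z to H (paths whose first edge points into Z):
  P1: Z <- K -> H
Condition 1 (no descendant of Z in the set): holds — descendants of Z are {H}; none are in {K, M}.
Condition 2 (every backdoor path blocked by {K, M}):
  P1: blocked at fork node K ∈ conditioning set.
{K, M} satisfies the backdoor criterion.

Yes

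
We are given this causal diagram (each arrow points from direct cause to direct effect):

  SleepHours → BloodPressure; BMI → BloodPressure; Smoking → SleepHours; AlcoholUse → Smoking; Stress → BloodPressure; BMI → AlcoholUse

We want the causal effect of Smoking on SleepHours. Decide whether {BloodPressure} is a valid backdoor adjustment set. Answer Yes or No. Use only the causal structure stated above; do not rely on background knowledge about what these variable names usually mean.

Backdoor paths from Smoking to SleepHours (paths whose first edge points into Smoking):
  P1: Smoking <- AlcoholUse <- BMI -> BloodPressure <- SleepHours
Condition 1 (no descendant of Smoking in the set): FAILS — BloodPressure is a descendant of Smoking.
Condition 2 (every backdoor path blocked by {BloodPressure}):
  P1: open — collider(s) BloodPressure are conditioned on (or have a conditioned descendant) and no non-collider on the path is in the set.
{BloodPressure} does not satisfy the backdoor criterion.

No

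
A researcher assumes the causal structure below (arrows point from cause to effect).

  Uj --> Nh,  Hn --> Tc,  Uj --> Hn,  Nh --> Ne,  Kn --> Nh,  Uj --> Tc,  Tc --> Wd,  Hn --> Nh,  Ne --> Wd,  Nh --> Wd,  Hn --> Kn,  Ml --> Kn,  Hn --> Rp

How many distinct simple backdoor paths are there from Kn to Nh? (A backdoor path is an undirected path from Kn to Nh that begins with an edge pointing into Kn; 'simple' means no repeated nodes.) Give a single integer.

A backdoor path from Kn to Nh is any simple undirected path whose first edge points into Kn (i.e. leaves Kn via a parent).
Parents of Kn: {Hn, Ml}.
Enumerating:
  P1: Kn <- Hn <- Uj -> Nh
  P2: Kn <- Hn <- Uj -> Tc -> Wd <- Nh
  P3: Kn <- Hn <- Uj -> Tc -> Wd <- Ne <- Nh
  P4: Kn <- Hn -> Nh
  P5: Kn <- Hn -> Tc <- Uj -> Nh
  P6: Kn <- Hn -> Tc -> Wd <- Nh
  P7: Kn <- Hn -> Tc -> Wd <- Ne <- Nh
That exhausts the simple backdoor paths. Count: 7.

7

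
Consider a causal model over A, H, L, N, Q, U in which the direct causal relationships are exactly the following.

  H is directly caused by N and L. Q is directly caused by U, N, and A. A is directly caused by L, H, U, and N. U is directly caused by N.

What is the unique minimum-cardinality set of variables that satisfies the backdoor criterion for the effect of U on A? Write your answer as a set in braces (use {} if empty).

Variables eligible for adjustment (non-descendants of U, excluding U and A): {H, L, N}.
Backdoor paths from U to A:
  P1: U <- N -> H <- L -> A
  P2: U <- N -> H -> A
  P3: U <- N -> A
  P4: U <- N -> Q <- A
The empty set is not sufficient: P2 (U <- N -> H -> A) has no collider blocking it and no conditioned non-collider, so it is open.
Try {N}:
  P1: blocked at fork node N ∈ conditioning set.
  P2: blocked at fork node N ∈ conditioning set.
  P3: blocked at fork node N ∈ conditioning set.
  P4: blocked at fork node N ∈ conditioning set.
{N} contains no descendant of U and blocks every backdoor path.
No other singleton works — e.g. {L} leaves P2 open — so {N} is the unique smallest valid adjustment set.

{N}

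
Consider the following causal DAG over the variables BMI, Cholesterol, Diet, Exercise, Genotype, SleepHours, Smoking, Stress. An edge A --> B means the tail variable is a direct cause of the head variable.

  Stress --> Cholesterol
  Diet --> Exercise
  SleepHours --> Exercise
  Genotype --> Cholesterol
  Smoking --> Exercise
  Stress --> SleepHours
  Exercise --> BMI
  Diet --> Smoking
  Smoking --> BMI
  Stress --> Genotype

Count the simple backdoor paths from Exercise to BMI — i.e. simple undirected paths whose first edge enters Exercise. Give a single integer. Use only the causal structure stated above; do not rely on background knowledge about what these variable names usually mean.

A backdoor path from Exercise to BMI is any simple undirected path whose first edge points into Exercise (i.e. leaves Exercise via a parent).
Parents of Exercise: {Diet, SleepHours, Smoking}.
Enumerating:
  P1: Exercise <- Diet -> Smoking -> BMI
  P2: Exercise <- Smoking -> BMI
That exhausts the simple backdoor paths. Count: 2.

2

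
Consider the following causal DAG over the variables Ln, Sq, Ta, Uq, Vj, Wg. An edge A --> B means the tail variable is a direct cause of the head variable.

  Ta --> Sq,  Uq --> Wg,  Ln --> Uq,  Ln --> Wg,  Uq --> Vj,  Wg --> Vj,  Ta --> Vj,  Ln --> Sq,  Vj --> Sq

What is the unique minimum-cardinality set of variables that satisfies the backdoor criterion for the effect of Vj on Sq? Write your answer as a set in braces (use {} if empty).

Variables eligible for adjustment (non-descendants of Vj, excluding Vj and Sq): {Ln, Ta, Uq, Wg}.
Backdoor paths from Vj to Sq:
  P1: Vj <- Ta -> Sq
  P2: Vj <- Uq <- Ln -> Sq
  P3: Vj <- Uq -> Wg <- Ln -> Sq
  P4: Vj <- Wg <- Ln -> Sq
  P5: Vj <- Wg <- Uq <- Ln -> Sq
The empty set is not sufficient: P1 (Vj <- Ta -> Sq) has no collider blocking it and no conditioned non-collider, so it is open.
Try {Ln, Ta}:
  P1: blocked at fork node Ta ∈ conditioning set.
  P2: blocked at fork node Ln ∈ conditioning set.
  P3: blocked at collider Wg (neither it nor any descendant is in the conditioning set).
  P4: blocked at fork node Ln ∈ conditioning set.
  P5: blocked at fork node Ln ∈ conditioning set.
{Ln, Ta} contains no descendant of Vj and blocks every backdoor path.
Every element of {Ln, Ta} is needed (dropping Ln leaves P2 open; dropping Ta leaves P1 open), so no proper subset is valid.
Among all size-2 subsets of the eligible variables, only {Ln, Ta} blocks every backdoor path, so it is the unique smallest valid adjustment set.

{Ln, Ta}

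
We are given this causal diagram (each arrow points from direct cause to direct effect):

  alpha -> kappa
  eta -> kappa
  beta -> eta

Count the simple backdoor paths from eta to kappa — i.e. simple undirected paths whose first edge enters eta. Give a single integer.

A backdoor path from eta to kappa is any simple undirected path whose first edge points into eta (i.e. leaves eta via a parent).
Parents of eta: {beta}.
No simple path from any parent of eta reaches kappa without revisiting eta, so there are no backdoor paths.

0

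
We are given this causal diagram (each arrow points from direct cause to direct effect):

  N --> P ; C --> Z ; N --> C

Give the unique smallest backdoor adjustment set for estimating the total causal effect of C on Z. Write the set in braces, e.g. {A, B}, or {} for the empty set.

{}

Variables eligible for adjustment (non-descendants of C, excluding C and Z): {N, P}.
Backdoor paths from C to Z:
  (none)
With no backdoor paths the empty set already satisfies the criterion, and it is trivially minimal.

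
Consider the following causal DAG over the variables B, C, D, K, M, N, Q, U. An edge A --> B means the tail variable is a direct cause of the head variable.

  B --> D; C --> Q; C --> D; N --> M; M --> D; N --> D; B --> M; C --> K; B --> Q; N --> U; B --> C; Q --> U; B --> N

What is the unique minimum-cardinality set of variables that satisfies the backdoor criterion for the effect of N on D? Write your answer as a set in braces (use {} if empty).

Variables eligible for adjustment (non-descendants of N, excluding N and D): {B, C, K, Q}.
Backdoor paths from N to D:
  P1: N <- B -> C -> D
  P2: N <- B -> Q <- C -> D
  P3: N <- B -> M -> D
  P4: N <- B -> D
The empty set is not sufficient: P1 (N <- B -> C -> D) has no collider blocking it and no conditioned non-collider, so it is open.
Try {B}:
  P1: blocked at fork node B ∈ conditioning set.
  P2: blocked at fork node B ∈ conditioning set.
  P3: blocked at fork node B ∈ conditioning set.
  P4: blocked at fork node B ∈ conditioning set.
{B} contains no descendant of N and blocks every backdoor path.
No other singleton works — e.g. {C} leaves P3 open — so {B} is the unique smallest valid adjustment set.

{B}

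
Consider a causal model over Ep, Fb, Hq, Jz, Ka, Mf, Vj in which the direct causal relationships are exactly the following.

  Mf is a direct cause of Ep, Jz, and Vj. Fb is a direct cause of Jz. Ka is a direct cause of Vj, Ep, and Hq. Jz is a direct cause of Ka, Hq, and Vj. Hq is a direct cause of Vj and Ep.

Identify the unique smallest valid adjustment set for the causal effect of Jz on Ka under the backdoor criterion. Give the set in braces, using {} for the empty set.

Variables eligible for adjustment (non-descendants of Jz, excluding Jz and Ka): {Fb, Mf}.
Backdoor paths from Jz to Ka:
  P1: Jz <- Mf -> Vj <- Ka
  P2: Jz <- Mf -> Vj <- Hq <- Ka
  P3: Jz <- Mf -> Vj <- Hq -> Ep <- Ka
  P4: Jz <- Mf -> Ep <- Ka
  P5: Jz <- Mf -> Ep <- Hq <- Ka
  P6: Jz <- Mf -> Ep <- Hq -> Vj <- Ka
Each backdoor path contains an unconditioned collider, so every path is already blocked with the empty conditioning set:
  P1: blocked at collider Vj (neither it nor any descendant is in the conditioning set).
  P2: blocked at collider Vj (neither it nor any descendant is in the conditioning set).
  P3: blocked at collider Vj (neither it nor any descendant is in the conditioning set).
  P4: blocked at collider Ep (neither it nor any descendant is in the conditioning set).
  P5: blocked at collider Ep (neither it nor any descendant is in the conditioning set).
  P6: blocked at collider Ep (neither it nor any descendant is in the conditioning set).
The empty set is therefore the unique smallest valid set.

{}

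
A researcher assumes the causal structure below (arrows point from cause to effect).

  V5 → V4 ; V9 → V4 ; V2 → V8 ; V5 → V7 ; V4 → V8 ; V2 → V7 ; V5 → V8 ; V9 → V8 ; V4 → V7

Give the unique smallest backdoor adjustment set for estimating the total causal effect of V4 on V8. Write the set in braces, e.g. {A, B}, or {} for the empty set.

{V5, V9}

Variables eligible for adjustment (non-descendants of V4, excluding V4 and V8): {V2, V5, V9}.
Backdoor paths from V4 to V8:
  P1: V4 <- V5 -> V8
  P2: V4 <- V5 -> V7 <- V2 -> V8
  P3: V4 <- V9 -> V8
The empty set is not sufficient: P1 (V4 <- V5 -> V8) has no collider blocking it and no conditioned non-collider, so it is open.
Try {V5, V9}:
  P1: blocked at fork node V5 ∈ conditioning set.
  P2: blocked at fork node V5 ∈ conditioning set.
  P3: blocked at fork node V9 ∈ conditioning set.
{V5, V9} contains no descendant of V4 and blocks every backdoor path.
Every element of {V5, V9} is needed (dropping V5 leaves P1 open; dropping V9 leaves P3 open), so no proper subset is valid.
Among all size-2 subsets of the eligible variables, only {V5, V9} blocks every backdoor path, so it is the unique smallest valid adjustment set.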